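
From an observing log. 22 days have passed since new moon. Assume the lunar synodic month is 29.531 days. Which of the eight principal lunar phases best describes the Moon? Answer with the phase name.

θ ≈ 360° × 22/29.531 = 268°, which falls in the last quarter sector.

last quarter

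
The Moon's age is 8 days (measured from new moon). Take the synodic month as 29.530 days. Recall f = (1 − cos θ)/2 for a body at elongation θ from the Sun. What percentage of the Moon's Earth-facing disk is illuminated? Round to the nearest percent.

57%

The Moon has covered 8/29.530 of its cycle, so θ ≈ 360° × 8/29.530 = 97.5°.
Illuminated fraction = (1 − cos 97.5°)/2 = (1 − (-0.131))/2 ≈ 0.566, so 57%.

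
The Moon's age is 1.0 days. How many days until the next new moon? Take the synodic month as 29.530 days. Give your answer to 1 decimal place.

One full lunation from the last new moon is 29.530 d; remaining = 29.530 − 1.0 = 28.530 d.

28.5 days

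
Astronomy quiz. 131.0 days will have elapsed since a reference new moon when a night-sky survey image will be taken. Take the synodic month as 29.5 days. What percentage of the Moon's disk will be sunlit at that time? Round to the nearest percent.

Reduce mod P: 131.0 − 4×29.5 = 13.00 d into the current lunation.
Elongation θ = 360° × 13.00/29.5 ≈ 158.6°.
Illuminated fraction = (1 − cos 158.6°)/2 = (1 − (-0.931))/2 ≈ 0.966, so 97%.

97%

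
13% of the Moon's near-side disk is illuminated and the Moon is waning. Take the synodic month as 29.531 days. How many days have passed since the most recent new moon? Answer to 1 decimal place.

26.1 days

cos θ = 1 − 2f = 0.740, giving a principal value of 42.3°.
Since the Moon is past full (waning), take the reflex angle: θ = 360° − 42.3° = 317.7°.
At 360°/29.531 d per day, 317.7° corresponds to 26.06 days.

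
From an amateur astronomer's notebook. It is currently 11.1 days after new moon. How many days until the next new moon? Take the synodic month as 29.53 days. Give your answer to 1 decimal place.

18.4 days

One full lunation from the last new moon is 29.53 d; remaining = 29.53 − 11.1 = 18.430 d.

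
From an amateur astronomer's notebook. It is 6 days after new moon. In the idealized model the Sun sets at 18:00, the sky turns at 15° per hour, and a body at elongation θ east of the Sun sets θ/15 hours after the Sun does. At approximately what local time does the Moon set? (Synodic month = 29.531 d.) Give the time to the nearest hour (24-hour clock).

23:00

The Moon has covered 6/29.531 of its cycle, so θ ≈ 360° × 6/29.531 = 73.1°.
The Moon trails the Sun by θ/15 = 73.1/15 ≈ 4.88 hours.
18:00 + 4.88 h ≈ 22:53 → 23:00 to the nearest hour.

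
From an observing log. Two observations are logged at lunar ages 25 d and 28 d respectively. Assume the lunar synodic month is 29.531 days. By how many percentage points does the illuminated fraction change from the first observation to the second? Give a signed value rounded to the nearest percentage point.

-19 pp

First observation: θ = 360°·25/29.531 = 304.8°, so f = 0.215.
Second observation: θ = 341.3°, f = 0.026.
Δf = 0.026 − 0.215 = -0.189, i.e. -19 pp.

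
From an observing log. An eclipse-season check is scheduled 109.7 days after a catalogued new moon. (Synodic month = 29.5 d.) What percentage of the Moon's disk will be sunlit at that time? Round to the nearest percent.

109.7 d spans 3 complete synodic months (3 × 29.5 = 88.50 d) plus 21.20 d.
The Moon has covered 21.20/29.5 of its cycle, so θ ≈ 360° × 21.20/29.5 = 258.7°.
cos 258.7° = (-0.196), so f = (1 − (-0.196))/2 = 0.598, so 60%.

60%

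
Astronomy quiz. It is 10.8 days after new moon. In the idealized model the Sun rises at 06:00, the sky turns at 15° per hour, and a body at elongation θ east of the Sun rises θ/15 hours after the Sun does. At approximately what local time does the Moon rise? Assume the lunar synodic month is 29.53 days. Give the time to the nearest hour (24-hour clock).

Elongation θ = 360° × 10.8/29.53 ≈ 131.7°.
At 15° of sky rotation per hour, 131.7° corresponds to a 8.78 h lag.
06:00 + 8.78 h ≈ 14:47 → 15:00 to the nearest hour.

15:00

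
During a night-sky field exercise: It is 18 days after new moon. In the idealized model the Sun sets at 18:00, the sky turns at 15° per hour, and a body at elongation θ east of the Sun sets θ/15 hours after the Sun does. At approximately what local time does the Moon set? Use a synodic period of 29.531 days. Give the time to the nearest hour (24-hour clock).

09:00

The Moon has covered 18/29.531 of its cycle, so θ ≈ 360° × 18/29.531 = 219.4°.
Delay after the Sun = 219.4° / (15°/h) ≈ 14.63 h.
18:00 + 14.63 h ≈ 08:38 → 09:00 to the nearest hour.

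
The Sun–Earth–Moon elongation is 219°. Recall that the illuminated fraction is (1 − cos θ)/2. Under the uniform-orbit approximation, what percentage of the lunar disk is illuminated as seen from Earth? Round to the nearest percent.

89%

cos 219° = (-0.777), so f = (1 − (-0.777))/2 = 0.889, i.e. 89%.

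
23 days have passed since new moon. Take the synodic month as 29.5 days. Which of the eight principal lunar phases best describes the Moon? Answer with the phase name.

θ ≈ 360° × 23/29.5 = 281°, which falls in the last quarter sector.

last quarter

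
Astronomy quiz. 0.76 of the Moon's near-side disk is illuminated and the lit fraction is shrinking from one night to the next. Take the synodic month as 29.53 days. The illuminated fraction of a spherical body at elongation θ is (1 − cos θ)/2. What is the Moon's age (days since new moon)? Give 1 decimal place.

From f = (1 − cos θ)/2: cos θ = 1 − 2×0.76 = -0.520; arccos → 121.3°.
A waning Moon lies in 180°–360°, so θ = 360° − 121.3° = 238.7°.
That fraction of the synodic month is 238.7/360 × 29.53 d ≈ 19.58 d.

19.6 days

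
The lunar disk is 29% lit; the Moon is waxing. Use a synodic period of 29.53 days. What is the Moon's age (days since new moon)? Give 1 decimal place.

5.3 days

cos θ = 1 − 2f = 0.420, giving a principal value of 65.2°.
Before full moon the principal value applies: θ = 65.2°.
At 360°/29.53 d per day, 65.2° corresponds to 5.35 days.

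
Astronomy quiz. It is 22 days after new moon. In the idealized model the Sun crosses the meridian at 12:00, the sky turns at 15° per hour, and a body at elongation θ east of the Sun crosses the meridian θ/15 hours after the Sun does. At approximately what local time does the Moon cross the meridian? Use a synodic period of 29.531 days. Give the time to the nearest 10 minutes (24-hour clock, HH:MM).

The Moon has covered 22/29.531 of its cycle, so θ ≈ 360° × 22/29.531 = 268.2°.
The Moon trails the Sun by θ/15 = 268.2/15 ≈ 17.88 hours.
12:00 + 17.880 h ≈ 05:53 → 05:50 to the nearest ten minutes.

05:50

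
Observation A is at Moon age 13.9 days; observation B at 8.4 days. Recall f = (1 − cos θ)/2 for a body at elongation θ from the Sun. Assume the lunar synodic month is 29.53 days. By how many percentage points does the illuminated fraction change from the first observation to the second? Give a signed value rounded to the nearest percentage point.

θ₁ = 360° × 13.9/29.53 = 169.5°, f₁ = (1 − cos θ₁)/2 = 0.992.
θ₂ = 360° × 8.4/29.53 = 102.4°, f₂ = (1 − cos θ₂)/2 = 0.607.
Change = f₂ − f₁ = -0.384 → -38 percentage points.

-38 pp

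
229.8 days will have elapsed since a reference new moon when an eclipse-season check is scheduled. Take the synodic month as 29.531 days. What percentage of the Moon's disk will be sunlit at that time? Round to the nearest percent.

229.8 d spans 7 complete synodic months (7 × 29.531 = 206.72 d) plus 23.08 d.
Elongation θ = 360° × 23.08/29.531 ≈ 281.4°.
cos 281.4° = 0.198, so f = (1 − 0.198)/2 = 0.401, so 40%.

40%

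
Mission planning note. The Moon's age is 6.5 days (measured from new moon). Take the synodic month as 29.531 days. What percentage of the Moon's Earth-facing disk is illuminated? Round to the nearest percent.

Phase angle: θ = 360°·(6.5 d)/(29.531 d) = 79.2°.
With cos θ = 0.187, the lit fraction is (1 − 0.187)/2 ≈ 0.407, so 41%.

41%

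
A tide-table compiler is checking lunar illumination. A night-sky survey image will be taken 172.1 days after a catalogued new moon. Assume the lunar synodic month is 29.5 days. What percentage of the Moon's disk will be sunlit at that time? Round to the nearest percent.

25%

172.1 d spans 5 complete synodic months (5 × 29.5 = 147.50 d) plus 24.60 d.
Elongation θ = 360° × 24.60/29.5 ≈ 300.2°.
Illuminated fraction = (1 − cos 300.2°)/2 = (1 − 0.503)/2 ≈ 0.248, so 25%.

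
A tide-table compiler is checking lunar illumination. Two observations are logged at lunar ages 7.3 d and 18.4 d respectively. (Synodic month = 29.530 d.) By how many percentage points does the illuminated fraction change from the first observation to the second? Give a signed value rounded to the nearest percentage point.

θ₁ = 360° × 7.3/29.530 = 89.0°, f₁ = (1 − cos θ₁)/2 = 0.491.
θ₂ = 360° × 18.4/29.530 = 224.3°, f₂ = (1 − cos θ₂)/2 = 0.858.
Change = f₂ − f₁ = +0.367 → +37 percentage points.

+37 pp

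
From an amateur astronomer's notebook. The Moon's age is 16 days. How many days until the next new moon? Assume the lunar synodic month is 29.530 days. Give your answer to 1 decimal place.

13.5 days

The next new moon completes the synodic month: 29.530 − 16 = 13.530 days.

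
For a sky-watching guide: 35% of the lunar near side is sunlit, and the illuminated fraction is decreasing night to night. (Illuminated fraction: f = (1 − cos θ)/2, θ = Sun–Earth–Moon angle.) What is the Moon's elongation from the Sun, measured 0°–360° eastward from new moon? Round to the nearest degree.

From f = (1 − cos θ)/2: cos θ = 1 − 2×0.35 = 0.300; arccos → 72.5°.
A waning Moon lies in 180°–360°, so θ = 360° − 72.5° = 287.5°.

287°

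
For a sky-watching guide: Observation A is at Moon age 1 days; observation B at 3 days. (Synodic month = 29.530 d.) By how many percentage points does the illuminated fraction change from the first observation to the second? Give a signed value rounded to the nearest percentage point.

First observation: θ = 360°·1/29.530 = 12.2°, so f = 0.011.
Second observation: θ = 36.6°, f = 0.098.
Δf = 0.098 − 0.011 = +0.087, i.e. +9 pp.

+9 pp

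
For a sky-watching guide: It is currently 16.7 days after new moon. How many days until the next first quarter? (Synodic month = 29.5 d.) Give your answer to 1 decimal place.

20.2 days

First quarter is 0.25 of the way through the cycle: age 0.25 × 29.5 = 7.375 d.
This lunation's first quarter (7.375 d) has passed, so add one period: 36.875 − 16.7 = 20.175 days.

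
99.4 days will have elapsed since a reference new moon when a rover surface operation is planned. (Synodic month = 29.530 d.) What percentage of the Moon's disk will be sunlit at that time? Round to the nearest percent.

83%

Reduce mod P: 99.4 − 3×29.530 = 10.81 d into the current lunation.
Elongation θ = 360° × 10.81/29.530 ≈ 131.8°.
Illuminated fraction = (1 − cos 131.8°)/2 = (1 − (-0.666))/2 ≈ 0.833, so 83%.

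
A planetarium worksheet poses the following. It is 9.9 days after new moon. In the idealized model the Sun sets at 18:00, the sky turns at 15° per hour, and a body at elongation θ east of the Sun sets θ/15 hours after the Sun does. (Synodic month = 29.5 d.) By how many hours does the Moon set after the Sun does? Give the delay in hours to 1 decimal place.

Phase angle: θ = 360°·(9.9 d)/(29.5 d) = 120.8°.
Delay after the Sun = 120.8° / (15°/h) ≈ 8.05 h.
So the Moon sets 8.05 h after the Sun.

8.1 h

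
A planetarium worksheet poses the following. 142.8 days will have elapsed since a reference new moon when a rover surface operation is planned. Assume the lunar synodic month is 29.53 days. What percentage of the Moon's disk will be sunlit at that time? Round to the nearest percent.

142.8 d spans 4 complete synodic months (4 × 29.53 = 118.12 d) plus 24.68 d.
Phase angle: θ = 360°·(24.68 d)/(29.53 d) = 300.9°.
cos 300.9° = 0.513, so f = (1 − 0.513)/2 = 0.243, so 24%.

24%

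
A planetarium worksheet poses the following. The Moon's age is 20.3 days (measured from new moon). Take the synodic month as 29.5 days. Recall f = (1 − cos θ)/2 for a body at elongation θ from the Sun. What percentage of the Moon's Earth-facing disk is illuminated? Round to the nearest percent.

69%

The Moon has covered 20.3/29.5 of its cycle, so θ ≈ 360° × 20.3/29.5 = 247.7°.
With cos θ = (-0.379), the lit fraction is (1 − (-0.379))/2 ≈ 0.689, so 69%.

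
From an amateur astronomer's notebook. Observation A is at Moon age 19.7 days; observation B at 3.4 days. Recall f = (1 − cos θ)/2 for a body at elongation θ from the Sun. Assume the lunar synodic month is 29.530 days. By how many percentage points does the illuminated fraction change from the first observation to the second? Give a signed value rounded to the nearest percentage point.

-62 percentage points

First observation: θ = 360°·19.7/29.530 = 240.2°, so f = 0.749.
Second observation: θ = 41.4°, f = 0.125.
Δf = 0.125 − 0.749 = -0.624, i.e. -62 pp.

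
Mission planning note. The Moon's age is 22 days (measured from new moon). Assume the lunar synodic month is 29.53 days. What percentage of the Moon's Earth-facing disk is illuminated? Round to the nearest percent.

52%

Elongation θ = 360° × 22/29.53 ≈ 268.2°.
With cos θ = (-0.031), the lit fraction is (1 − (-0.031))/2 ≈ 0.516, so 52%.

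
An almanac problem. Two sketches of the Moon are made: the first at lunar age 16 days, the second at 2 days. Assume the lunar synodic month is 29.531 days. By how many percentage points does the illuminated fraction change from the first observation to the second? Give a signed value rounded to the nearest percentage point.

-94 percentage points

First observation: θ = 360°·16/29.531 = 195.0°, so f = 0.983.
Second observation: θ = 24.4°, f = 0.045.
Δf = 0.045 − 0.983 = -0.938, i.e. -94 pp.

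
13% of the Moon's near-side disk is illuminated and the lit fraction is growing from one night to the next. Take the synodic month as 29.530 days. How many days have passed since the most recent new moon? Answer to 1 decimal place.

From f = (1 − cos θ)/2: cos θ = 1 − 2×0.13 = 0.740; arccos → 42.3°.
Before full moon the principal value applies: θ = 42.3°.
Age = 29.530 × 42.3°/360° ≈ 3.47 days.

3.5 days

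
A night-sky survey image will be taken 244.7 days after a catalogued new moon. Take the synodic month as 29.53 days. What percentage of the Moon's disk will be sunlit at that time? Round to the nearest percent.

244.7 d spans 8 complete synodic months (8 × 29.53 = 236.24 d) plus 8.46 d.
The Moon has covered 8.46/29.53 of its cycle, so θ ≈ 360° × 8.46/29.53 = 103.1°.
With cos θ = (-0.227), the lit fraction is (1 − (-0.227))/2 ≈ 0.614, so 61%.

61%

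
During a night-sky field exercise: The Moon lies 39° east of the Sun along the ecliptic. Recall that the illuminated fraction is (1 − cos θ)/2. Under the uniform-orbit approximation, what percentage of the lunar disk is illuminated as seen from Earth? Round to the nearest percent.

11%

Half-versine of 39°: (1 − 0.777)/2 = 0.111, i.e. 11%.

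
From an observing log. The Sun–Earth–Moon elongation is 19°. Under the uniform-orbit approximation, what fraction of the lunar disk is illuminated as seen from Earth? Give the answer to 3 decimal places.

0.027

f = (1 − cos 19°)/2 = (1 − 0.946)/2 ≈ 0.027.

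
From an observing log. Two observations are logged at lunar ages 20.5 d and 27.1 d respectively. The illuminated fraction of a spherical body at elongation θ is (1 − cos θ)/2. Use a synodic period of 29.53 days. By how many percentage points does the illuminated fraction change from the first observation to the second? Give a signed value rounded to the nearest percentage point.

-61 pp

First observation: θ = 360°·20.5/29.53 = 249.9°, so f = 0.672.
Second observation: θ = 330.4°, f = 0.065.
Δf = 0.065 − 0.672 = -0.606, i.e. -61 pp.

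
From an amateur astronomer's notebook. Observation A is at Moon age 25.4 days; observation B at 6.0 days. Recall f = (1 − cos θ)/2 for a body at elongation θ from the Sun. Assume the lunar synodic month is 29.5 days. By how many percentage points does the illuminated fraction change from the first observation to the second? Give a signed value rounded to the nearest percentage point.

θ₁ = 360° × 25.4/29.5 = 310.0°, f₁ = (1 − cos θ₁)/2 = 0.179.
θ₂ = 360° × 6.0/29.5 = 73.2°, f₂ = (1 − cos θ₂)/2 = 0.356.
Change = f₂ − f₁ = +0.177 → +18 percentage points.

+18 percentage points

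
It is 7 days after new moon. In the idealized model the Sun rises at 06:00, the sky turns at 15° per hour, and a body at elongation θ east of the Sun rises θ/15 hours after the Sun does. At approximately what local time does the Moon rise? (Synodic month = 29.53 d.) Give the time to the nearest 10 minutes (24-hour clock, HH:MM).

The Moon has covered 7/29.53 of its cycle, so θ ≈ 360° × 7/29.53 = 85.3°.
The Moon trails the Sun by θ/15 = 85.3/15 ≈ 5.69 hours.
06:00 + 5.689 h ≈ 11:41 → 11:40 to the nearest ten minutes.

11:40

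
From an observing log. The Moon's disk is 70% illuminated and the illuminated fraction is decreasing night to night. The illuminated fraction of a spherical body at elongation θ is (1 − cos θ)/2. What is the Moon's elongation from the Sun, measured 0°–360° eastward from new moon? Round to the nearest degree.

246°

From f = (1 − cos θ)/2: cos θ = 1 − 2×0.70 = -0.400; arccos → 113.6°.
A waning Moon lies in 180°–360°, so θ = 360° − 113.6° = 246.4°.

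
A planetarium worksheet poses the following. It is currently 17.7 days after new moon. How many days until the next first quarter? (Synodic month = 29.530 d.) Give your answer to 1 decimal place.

First quarter is 0.25 of the way through the cycle: age 0.25 × 29.530 = 7.383 d.
Already past this cycle's first quarter; the next is at 7.383 + 29.530 = 36.913 d, so 36.913 − 17.7 = 19.213 days.

19.2 days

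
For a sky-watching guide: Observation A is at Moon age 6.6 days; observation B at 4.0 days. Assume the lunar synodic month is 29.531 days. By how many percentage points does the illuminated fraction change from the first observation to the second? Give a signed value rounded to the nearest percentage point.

-25 percentage points

θ₁ = 360° × 6.6/29.531 = 80.5°, f₁ = (1 − cos θ₁)/2 = 0.417.
θ₂ = 360° × 4.0/29.531 = 48.8°, f₂ = (1 − cos θ₂)/2 = 0.170.
Change = f₂ − f₁ = -0.247 → -25 percentage points.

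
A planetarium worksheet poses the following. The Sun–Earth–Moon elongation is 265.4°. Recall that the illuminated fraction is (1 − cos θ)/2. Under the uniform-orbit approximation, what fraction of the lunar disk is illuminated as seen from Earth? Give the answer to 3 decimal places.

0.540

f = (1 − cos 265.4°)/2 = (1 − (-0.080))/2 ≈ 0.540.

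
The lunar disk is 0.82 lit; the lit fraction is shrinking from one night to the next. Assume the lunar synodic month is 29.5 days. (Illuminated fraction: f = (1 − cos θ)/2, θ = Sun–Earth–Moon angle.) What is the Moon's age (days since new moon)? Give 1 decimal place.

Invert f = (1 − cos θ)/2 to get cos θ = 1 − 2(0.82) = -0.640, hence θ₀ = arccos -0.640 = 129.8°.
A waning Moon lies in 180°–360°, so θ = 360° − 129.8° = 230.2°.
Age = 29.5 × 230.2°/360° ≈ 18.86 days.

18.9 days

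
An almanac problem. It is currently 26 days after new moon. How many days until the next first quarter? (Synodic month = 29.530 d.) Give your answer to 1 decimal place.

First quarter occurs at elongation 90°, i.e. at age 29.530 × 90/360 = 7.383 d.
This lunation's first quarter (7.383 d) has passed, so add one period: 36.913 − 26 = 10.913 days.

10.9 days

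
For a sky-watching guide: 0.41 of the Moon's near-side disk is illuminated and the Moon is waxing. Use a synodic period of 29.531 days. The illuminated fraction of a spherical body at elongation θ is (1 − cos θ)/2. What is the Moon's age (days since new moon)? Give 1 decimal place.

cos θ = 1 − 2f = 0.180, giving a principal value of 79.6°.
The Moon is waxing (0°–180°), so θ = 79.6° directly.
At 360°/29.531 d per day, 79.6° corresponds to 6.53 days.

6.5 days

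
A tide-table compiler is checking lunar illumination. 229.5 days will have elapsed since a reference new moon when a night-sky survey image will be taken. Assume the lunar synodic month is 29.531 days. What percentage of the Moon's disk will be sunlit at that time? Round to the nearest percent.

229.5/29.531 = 7.771 lunations, so 7 complete cycles and 22.78 d into the next.
The Moon has covered 22.78/29.531 of its cycle, so θ ≈ 360° × 22.78/29.531 = 277.7°.
cos 277.7° = 0.135, so f = (1 − 0.135)/2 = 0.433, so 43%.

43%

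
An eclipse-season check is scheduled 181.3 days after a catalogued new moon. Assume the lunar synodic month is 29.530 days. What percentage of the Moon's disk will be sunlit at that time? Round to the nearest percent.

181.3 d spans 6 complete synodic months (6 × 29.530 = 177.18 d) plus 4.12 d.
The Moon has covered 4.12/29.530 of its cycle, so θ ≈ 360° × 4.12/29.530 = 50.2°.
Illuminated fraction = (1 − cos 50.2°)/2 = (1 − 0.640)/2 ≈ 0.180, so 18%.

18%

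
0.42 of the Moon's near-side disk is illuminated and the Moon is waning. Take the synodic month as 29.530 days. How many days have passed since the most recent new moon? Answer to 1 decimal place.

cos θ = 1 − 2f = 0.160, giving a principal value of 80.8°.
A waning Moon lies in 180°–360°, so θ = 360° − 80.8° = 279.2°.
That fraction of the synodic month is 279.2/360 × 29.530 d ≈ 22.90 d.

22.9 days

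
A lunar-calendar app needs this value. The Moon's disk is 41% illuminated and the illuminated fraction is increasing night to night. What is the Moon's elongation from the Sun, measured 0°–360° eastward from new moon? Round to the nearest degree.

80°

Invert f = (1 − cos θ)/2 to get cos θ = 1 − 2(0.41) = 0.180, hence θ₀ = arccos 0.180 = 79.6°.
Waxing ⇒ before full, so θ = 79.6°.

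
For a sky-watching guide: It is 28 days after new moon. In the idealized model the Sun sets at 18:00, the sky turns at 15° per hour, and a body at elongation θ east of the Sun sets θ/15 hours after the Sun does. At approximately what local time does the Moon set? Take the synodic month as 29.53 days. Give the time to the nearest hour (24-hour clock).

17:00

The Moon has covered 28/29.53 of its cycle, so θ ≈ 360° × 28/29.53 = 341.3°.
The Moon trails the Sun by θ/15 = 341.3/15 ≈ 22.76 hours.
18:00 + 22.76 h ≈ 16:45 → 17:00 to the nearest hour.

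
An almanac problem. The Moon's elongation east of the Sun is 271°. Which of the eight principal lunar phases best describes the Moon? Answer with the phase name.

last quarter

271° lies in the last quarter sector of the 8-phase cycle.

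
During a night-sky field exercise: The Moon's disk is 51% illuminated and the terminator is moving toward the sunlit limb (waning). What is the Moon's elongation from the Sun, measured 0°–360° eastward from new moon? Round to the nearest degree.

269°

cos θ = 1 − 2f = -0.020, giving a principal value of 91.1°.
Waning ⇒ past full, so θ = 360° − 91.1° = 268.9°.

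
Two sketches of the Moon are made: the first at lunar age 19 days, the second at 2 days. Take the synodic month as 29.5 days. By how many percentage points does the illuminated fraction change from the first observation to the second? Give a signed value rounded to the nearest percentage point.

-76 pp

First observation: θ = 360°·19/29.5 = 231.9°, so f = 0.809.
Second observation: θ = 24.4°, f = 0.045.
Δf = 0.045 − 0.809 = -0.764, i.e. -76 pp.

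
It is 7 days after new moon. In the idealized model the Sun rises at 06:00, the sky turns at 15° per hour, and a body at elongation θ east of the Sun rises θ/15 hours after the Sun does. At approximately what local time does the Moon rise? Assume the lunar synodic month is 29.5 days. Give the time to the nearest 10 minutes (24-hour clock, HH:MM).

The Moon has covered 7/29.5 of its cycle, so θ ≈ 360° × 7/29.5 = 85.4°.
Delay after the Sun = 85.4° / (15°/h) ≈ 5.69 h.
06:00 + 5.695 h ≈ 11:42 → 11:40 to the nearest ten minutes.

11:40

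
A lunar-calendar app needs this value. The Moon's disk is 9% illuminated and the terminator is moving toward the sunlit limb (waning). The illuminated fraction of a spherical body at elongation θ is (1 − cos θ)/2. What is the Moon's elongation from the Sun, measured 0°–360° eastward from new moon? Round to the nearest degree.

325°

From f = (1 − cos θ)/2: cos θ = 1 − 2×0.09 = 0.820; arccos → 34.9°.
A waning Moon lies in 180°–360°, so θ = 360° − 34.9° = 325.1°.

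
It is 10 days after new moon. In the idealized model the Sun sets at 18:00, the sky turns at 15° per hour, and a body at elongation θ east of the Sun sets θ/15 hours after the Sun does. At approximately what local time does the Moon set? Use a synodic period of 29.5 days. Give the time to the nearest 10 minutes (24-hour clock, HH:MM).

02:10

Phase angle: θ = 360°·(10 d)/(29.5 d) = 122.0°.
At 15° of sky rotation per hour, 122.0° corresponds to a 8.14 h lag.
18:00 + 8.136 h ≈ 02:08 → 02:10 to the nearest ten minutes.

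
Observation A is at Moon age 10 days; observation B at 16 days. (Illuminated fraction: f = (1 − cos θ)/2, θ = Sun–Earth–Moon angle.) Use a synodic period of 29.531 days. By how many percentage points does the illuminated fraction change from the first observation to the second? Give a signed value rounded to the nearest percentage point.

First observation: θ = 360°·10/29.531 = 121.9°, so f = 0.764.
Second observation: θ = 195.0°, f = 0.983.
Δf = 0.983 − 0.764 = +0.219, i.e. +22 pp.

+22 pp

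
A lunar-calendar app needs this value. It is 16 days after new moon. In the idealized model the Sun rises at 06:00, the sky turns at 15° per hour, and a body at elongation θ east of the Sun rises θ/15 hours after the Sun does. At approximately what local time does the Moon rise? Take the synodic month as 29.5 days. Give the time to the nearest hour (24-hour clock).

The Moon has covered 16/29.5 of its cycle, so θ ≈ 360° × 16/29.5 = 195.3°.
At 15° of sky rotation per hour, 195.3° corresponds to a 13.02 h lag.
06:00 + 13.02 h ≈ 19:01 → 19:00 to the nearest hour.

19:00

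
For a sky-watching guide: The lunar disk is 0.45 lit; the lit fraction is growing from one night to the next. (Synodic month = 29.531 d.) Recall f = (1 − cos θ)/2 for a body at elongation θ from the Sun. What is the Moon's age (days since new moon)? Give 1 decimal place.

cos θ = 1 − 2f = 0.100, giving a principal value of 84.3°.
Waxing ⇒ before full, so θ = 84.3°.
That fraction of the synodic month is 84.3/360 × 29.531 d ≈ 6.91 d.

6.9 days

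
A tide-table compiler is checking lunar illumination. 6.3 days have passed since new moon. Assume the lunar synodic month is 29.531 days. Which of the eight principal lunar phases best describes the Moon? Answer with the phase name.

At 6.3/29.531 of the cycle, θ ≈ 77° — the first quarter range.

first quarter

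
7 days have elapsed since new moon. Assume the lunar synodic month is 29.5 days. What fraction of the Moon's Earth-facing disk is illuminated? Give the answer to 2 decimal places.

0.46

Phase angle: θ = 360°·(7 d)/(29.5 d) = 85.4°.
cos 85.4° = 0.080, so f = (1 − 0.080)/2 = 0.460.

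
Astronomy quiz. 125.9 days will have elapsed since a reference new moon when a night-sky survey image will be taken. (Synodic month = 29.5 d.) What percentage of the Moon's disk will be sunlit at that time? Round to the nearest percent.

56%

Reduce mod P: 125.9 − 4×29.5 = 7.90 d into the current lunation.
Elongation θ = 360° × 7.90/29.5 ≈ 96.4°.
Illuminated fraction = (1 − cos 96.4°)/2 = (1 − (-0.112))/2 ≈ 0.556, so 56%.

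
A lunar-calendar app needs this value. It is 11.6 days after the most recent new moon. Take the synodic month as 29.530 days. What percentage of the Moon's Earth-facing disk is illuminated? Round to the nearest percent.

Elongation θ = 360° × 11.6/29.530 ≈ 141.4°.
With cos θ = (-0.782), the lit fraction is (1 − (-0.782))/2 ≈ 0.891, so 89%.

89%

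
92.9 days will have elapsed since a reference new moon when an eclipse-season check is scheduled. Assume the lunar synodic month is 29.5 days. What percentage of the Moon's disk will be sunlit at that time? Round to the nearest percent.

92.9/29.5 = 3.149 lunations, so 3 complete cycles and 4.40 d into the next.
The Moon has covered 4.40/29.5 of its cycle, so θ ≈ 360° × 4.40/29.5 = 53.7°.
With cos θ = 0.592, the lit fraction is (1 − 0.592)/2 ≈ 0.204, so 20%.

20%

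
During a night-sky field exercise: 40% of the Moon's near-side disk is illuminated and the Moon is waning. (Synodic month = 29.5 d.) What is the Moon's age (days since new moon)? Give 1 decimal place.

23.1 days

From f = (1 − cos θ)/2: cos θ = 1 − 2×0.40 = 0.200; arccos → 78.5°.
A waning Moon lies in 180°–360°, so θ = 360° − 78.5° = 281.5°.
At 360°/29.5 d per day, 281.5° corresponds to 23.07 days.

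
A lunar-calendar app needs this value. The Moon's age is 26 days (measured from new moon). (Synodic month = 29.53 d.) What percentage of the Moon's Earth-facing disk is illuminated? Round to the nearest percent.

The Moon has covered 26/29.53 of its cycle, so θ ≈ 360° × 26/29.53 = 317.0°.
With cos θ = 0.731, the lit fraction is (1 − 0.731)/2 ≈ 0.135, so 13%.

13%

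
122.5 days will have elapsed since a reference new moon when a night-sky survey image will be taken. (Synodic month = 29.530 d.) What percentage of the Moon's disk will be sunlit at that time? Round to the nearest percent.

122.5 d spans 4 complete synodic months (4 × 29.530 = 118.12 d) plus 4.38 d.
Elongation θ = 360° × 4.38/29.530 ≈ 53.4°.
cos 53.4° = 0.596, so f = (1 − 0.596)/2 = 0.202, so 20%.

20%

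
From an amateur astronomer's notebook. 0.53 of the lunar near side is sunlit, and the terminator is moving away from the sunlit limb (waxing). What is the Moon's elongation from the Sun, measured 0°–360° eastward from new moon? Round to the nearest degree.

93°

From f = (1 − cos θ)/2: cos θ = 1 − 2×0.53 = -0.060; arccos → 93.4°.
The Moon is waxing (0°–180°), so θ = 93.4° directly.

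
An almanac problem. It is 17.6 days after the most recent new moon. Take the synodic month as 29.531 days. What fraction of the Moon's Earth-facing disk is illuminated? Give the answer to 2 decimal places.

0.91

The Moon has covered 17.6/29.531 of its cycle, so θ ≈ 360° × 17.6/29.531 = 214.6°.
With cos θ = (-0.824), the lit fraction is (1 − (-0.824))/2 ≈ 0.912.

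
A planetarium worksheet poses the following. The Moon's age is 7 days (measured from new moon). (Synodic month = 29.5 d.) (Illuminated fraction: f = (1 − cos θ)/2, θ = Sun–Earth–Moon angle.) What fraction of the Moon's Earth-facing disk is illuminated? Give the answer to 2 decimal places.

0.46

Phase angle: θ = 360°·(7 d)/(29.5 d) = 85.4°.
Illuminated fraction = (1 − cos 85.4°)/2 = (1 − 0.080)/2 ≈ 0.460.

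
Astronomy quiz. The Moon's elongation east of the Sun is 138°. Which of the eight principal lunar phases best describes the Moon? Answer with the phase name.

waxing gibbous

The waxing gibbous sector spans roughly 112°–158°; 138° falls inside it.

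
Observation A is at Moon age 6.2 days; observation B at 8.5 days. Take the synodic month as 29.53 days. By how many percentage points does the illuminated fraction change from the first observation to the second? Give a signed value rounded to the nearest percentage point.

+24 percentage points

θ₁ = 360° × 6.2/29.53 = 75.6°, f₁ = (1 − cos θ₁)/2 = 0.376.
θ₂ = 360° × 8.5/29.53 = 103.6°, f₂ = (1 − cos θ₂)/2 = 0.618.
Change = f₂ − f₁ = +0.242 → +24 percentage points.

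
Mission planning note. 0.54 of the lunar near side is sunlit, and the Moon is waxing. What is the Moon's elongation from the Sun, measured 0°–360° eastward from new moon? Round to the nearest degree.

cos θ = 1 − 2f = -0.080, giving a principal value of 94.6°.
Waxing ⇒ before full, so θ = 94.6°.

95°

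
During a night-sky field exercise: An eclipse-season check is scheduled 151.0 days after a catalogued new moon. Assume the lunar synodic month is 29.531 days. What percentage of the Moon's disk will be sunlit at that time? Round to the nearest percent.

12%

151.0/29.531 = 5.113 lunations, so 5 complete cycles and 3.34 d into the next.
Phase angle: θ = 360°·(3.34 d)/(29.531 d) = 40.8°.
Illuminated fraction = (1 − cos 40.8°)/2 = (1 − 0.757)/2 ≈ 0.121, so 12%.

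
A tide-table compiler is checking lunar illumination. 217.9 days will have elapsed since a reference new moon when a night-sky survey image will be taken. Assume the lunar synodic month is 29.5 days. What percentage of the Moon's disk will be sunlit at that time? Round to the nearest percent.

217.9 d spans 7 complete synodic months (7 × 29.5 = 206.50 d) plus 11.40 d.
Elongation θ = 360° × 11.40/29.5 ≈ 139.1°.
Illuminated fraction = (1 − cos 139.1°)/2 = (1 − (-0.756))/2 ≈ 0.878, so 88%.

88%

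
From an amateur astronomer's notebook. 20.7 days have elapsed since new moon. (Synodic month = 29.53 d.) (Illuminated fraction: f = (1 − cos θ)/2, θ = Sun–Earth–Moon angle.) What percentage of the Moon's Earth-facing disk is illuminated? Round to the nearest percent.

Elongation θ = 360° × 20.7/29.53 ≈ 252.4°.
With cos θ = (-0.303), the lit fraction is (1 − (-0.303))/2 ≈ 0.652, so 65%.

65%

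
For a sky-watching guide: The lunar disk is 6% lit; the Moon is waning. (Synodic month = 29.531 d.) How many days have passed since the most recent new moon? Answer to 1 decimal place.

27.2 days

From f = (1 − cos θ)/2: cos θ = 1 − 2×0.06 = 0.880; arccos → 28.4°.
Waning ⇒ past full, so θ = 360° − 28.4° = 331.6°.
At 360°/29.531 d per day, 331.6° corresponds to 27.20 days.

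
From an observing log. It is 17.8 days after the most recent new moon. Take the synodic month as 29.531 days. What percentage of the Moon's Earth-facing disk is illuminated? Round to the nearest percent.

90%

The Moon has covered 17.8/29.531 of its cycle, so θ ≈ 360° × 17.8/29.531 = 217.0°.
With cos θ = (-0.799), the lit fraction is (1 − (-0.799))/2 ≈ 0.899, so 90%.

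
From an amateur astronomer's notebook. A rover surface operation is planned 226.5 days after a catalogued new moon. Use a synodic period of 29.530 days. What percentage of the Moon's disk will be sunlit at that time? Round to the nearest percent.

74%

Reduce mod P: 226.5 − 7×29.530 = 19.79 d into the current lunation.
Phase angle: θ = 360°·(19.79 d)/(29.530 d) = 241.3°.
Illuminated fraction = (1 − cos 241.3°)/2 = (1 − (-0.481))/2 ≈ 0.740, so 74%.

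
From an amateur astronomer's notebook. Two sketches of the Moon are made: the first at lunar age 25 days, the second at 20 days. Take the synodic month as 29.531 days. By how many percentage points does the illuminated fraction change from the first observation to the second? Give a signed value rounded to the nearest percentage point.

+51 percentage points

First observation: θ = 360°·25/29.531 = 304.8°, so f = 0.215.
Second observation: θ = 243.8°, f = 0.721.
Δf = 0.721 − 0.215 = +0.506, i.e. +51 pp.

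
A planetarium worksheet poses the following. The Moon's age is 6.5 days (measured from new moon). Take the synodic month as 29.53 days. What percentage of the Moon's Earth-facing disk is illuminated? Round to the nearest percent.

Elongation θ = 360° × 6.5/29.53 ≈ 79.2°.
With cos θ = 0.187, the lit fraction is (1 − 0.187)/2 ≈ 0.407, so 41%.

41%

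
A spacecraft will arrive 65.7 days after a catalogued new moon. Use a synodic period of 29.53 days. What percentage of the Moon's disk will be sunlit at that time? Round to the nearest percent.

42%

65.7/29.53 = 2.225 lunations, so 2 complete cycles and 6.64 d into the next.
Elongation θ = 360° × 6.64/29.53 ≈ 80.9°.
Illuminated fraction = (1 − cos 80.9°)/2 = (1 − 0.157)/2 ≈ 0.421, so 42%.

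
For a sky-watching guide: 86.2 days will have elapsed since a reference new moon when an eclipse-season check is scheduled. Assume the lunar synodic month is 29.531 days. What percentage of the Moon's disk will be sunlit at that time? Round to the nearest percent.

86.2/29.531 = 2.919 lunations, so 2 complete cycles and 27.14 d into the next.
Elongation θ = 360° × 27.14/29.531 ≈ 330.8°.
With cos θ = 0.873, the lit fraction is (1 − 0.873)/2 ≈ 0.063, so 6%.

6%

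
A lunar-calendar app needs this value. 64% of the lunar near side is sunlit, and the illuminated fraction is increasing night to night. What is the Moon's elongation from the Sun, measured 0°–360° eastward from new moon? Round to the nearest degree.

Invert f = (1 − cos θ)/2 to get cos θ = 1 − 2(0.64) = -0.280, hence θ₀ = arccos -0.280 = 106.3°.
Waxing ⇒ before full, so θ = 106.3°.

106°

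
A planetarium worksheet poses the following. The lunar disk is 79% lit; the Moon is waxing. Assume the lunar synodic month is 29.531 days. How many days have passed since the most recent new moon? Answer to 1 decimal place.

Invert f = (1 − cos θ)/2 to get cos θ = 1 − 2(0.79) = -0.580, hence θ₀ = arccos -0.580 = 125.5°.
The Moon is waxing (0°–180°), so θ = 125.5° directly.
That fraction of the synodic month is 125.5/360 × 29.531 d ≈ 10.29 d.

10.3 days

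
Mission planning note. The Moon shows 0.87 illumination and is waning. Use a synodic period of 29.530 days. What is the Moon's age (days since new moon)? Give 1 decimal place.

18.2 days

Invert f = (1 − cos θ)/2 to get cos θ = 1 − 2(0.87) = -0.740, hence θ₀ = arccos -0.740 = 137.7°.
Waning ⇒ past full, so θ = 360° − 137.7° = 222.3°.
At 360°/29.530 d per day, 222.3° corresponds to 18.23 days.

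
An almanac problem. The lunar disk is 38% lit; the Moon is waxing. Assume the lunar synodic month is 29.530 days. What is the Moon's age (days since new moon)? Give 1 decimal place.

6.2 days

From f = (1 − cos θ)/2: cos θ = 1 − 2×0.38 = 0.240; arccos → 76.1°.
Waxing ⇒ before full, so θ = 76.1°.
That fraction of the synodic month is 76.1/360 × 29.530 d ≈ 6.24 d.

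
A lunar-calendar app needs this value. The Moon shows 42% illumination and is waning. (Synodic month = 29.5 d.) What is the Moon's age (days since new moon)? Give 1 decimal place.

Invert f = (1 − cos θ)/2 to get cos θ = 1 − 2(0.42) = 0.160, hence θ₀ = arccos 0.160 = 80.8°.
A waning Moon lies in 180°–360°, so θ = 360° − 80.8° = 279.2°.
At 360°/29.5 d per day, 279.2° corresponds to 22.88 days.

22.9 days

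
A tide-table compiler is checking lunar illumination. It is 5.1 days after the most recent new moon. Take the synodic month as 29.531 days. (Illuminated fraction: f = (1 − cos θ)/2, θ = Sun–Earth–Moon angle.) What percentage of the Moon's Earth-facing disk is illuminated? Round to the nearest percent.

Elongation θ = 360° × 5.1/29.531 ≈ 62.2°.
cos 62.2° = 0.467, so f = (1 − 0.467)/2 = 0.267, so 27%.

27%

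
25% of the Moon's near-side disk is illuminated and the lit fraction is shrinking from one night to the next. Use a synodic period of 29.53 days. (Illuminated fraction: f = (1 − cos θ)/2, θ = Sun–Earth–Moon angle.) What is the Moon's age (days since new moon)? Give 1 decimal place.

24.6 days

cos θ = 1 − 2f = 0.500, giving a principal value of 60.0°.
Since the Moon is past full (waning), take the reflex angle: θ = 360° − 60.0° = 300.0°.
That fraction of the synodic month is 300.0/360 × 29.53 d ≈ 24.61 d.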